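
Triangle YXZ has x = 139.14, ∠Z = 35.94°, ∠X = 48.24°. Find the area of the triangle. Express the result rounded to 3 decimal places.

7577.345

The third angle is ∠Y = 180° − ∠X − ∠Z = 95.82°.
Law of sines: y = x·sin Y/sin X ≈ 185.57.
Law of sines: z = x·sin Z/sin X ≈ 109.48.
Area = ½·x·y·sin Z ≈ 7577.3.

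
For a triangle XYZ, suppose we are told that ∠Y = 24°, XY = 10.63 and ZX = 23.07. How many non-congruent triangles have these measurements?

1

XY·sin Y = 10.63·sin(24°) ≈ 4.324.
Since ZX ≥ XY, exactly one triangle exists.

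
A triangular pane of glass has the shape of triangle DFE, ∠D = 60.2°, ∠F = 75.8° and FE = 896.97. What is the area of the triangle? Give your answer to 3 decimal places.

The third angle is ∠E = 180° − ∠D − ∠F = 44.00°.
Law of sines: ED = FE·sin F/sin D ≈ 1002.1.
Law of sines: DF = FE·sin E/sin D ≈ 718.04.
Area = ½·FE·ED·sin E ≈ 3.1219e+05.

area ≈ 312189.354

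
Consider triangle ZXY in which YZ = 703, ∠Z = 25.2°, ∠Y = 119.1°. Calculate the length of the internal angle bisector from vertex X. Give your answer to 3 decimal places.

t_X ≈ 656.564

The third angle is ∠X = 180° − ∠Y − ∠Z = 35.70°.
Law of sines: XY = YZ·sin Z/sin X ≈ 512.94.
Law of sines: ZX = YZ·sin Y/sin X ≈ 1052.6.
The bisector from X has length 2·ZX·XY·cos(∠X/2)/(ZX+XY) ≈ 656.56.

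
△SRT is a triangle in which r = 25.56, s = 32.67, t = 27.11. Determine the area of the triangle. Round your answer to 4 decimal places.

Semiperimeter p = (32.67 + 25.56 + 27.11)/2 = 42.67.
Heron's formula: area = √(42.67·10·17.11·15.56) ≈ 337.05.

area ≈ 337.0475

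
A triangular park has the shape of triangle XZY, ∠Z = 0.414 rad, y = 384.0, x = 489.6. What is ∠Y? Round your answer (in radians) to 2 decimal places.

0.84

By the law of cosines, z² = y² + x² − 2·y·x·cos Z = 42917, so z ≈ 207.16.
Law of cosines again: cos Y = (x² + z² − y²)/(2·x·z) ≈ 0.66633, so ∠Y ≈ 0.842 rad.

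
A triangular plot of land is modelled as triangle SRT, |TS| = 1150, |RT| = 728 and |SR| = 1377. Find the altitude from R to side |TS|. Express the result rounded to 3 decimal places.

h_R ≈ 727.753

Semiperimeter s = (728 + 1150 + 1377)/2 = 1627.5.
Heron's formula: area = √(1627.5·899.5·477.5·250.5) ≈ 4.1846e+05.
The altitude from R has length 2·area/|TS| ≈ 727.75.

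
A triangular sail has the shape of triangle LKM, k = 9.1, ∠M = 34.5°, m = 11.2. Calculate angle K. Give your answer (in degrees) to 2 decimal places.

Law of sines: sin K = k·sin M/m ≈ 0.46021.
Since m ≥ k, only the acute value applies: ∠K ≈ 27.40°.
Then ∠L = 180° − ∠M − ∠K ≈ 118.10°.

∠K ≈ 27.40°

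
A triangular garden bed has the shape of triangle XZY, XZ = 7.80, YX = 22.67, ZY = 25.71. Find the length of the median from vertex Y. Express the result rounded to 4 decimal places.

Median from Y: ½√(2·ZY² + 2·YX² − XZ²) ≈ 23.922.

m_Y ≈ 23.9219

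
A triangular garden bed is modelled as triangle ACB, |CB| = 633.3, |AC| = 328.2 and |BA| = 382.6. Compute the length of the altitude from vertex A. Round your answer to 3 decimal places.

160.779

Semiperimeter s = (633.3 + 382.6 + 328.2)/2 = 672.05.
Heron's formula: area = √(672.05·38.75·289.45·343.85) ≈ 50911.
The altitude from A has length 2·area/|CB| ≈ 160.78.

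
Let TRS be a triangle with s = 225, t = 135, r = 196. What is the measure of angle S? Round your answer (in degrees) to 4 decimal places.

By the law of cosines, cos S = (t² + r² − s²) / (2·t·r) ≈ 0.11368, so ∠S ≈ 83.47°.

83.4724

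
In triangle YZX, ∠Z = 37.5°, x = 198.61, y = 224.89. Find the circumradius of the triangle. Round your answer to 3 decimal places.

By the law of cosines, z² = x² + y² − 2·x·y·cos Z = 19151, so z ≈ 138.39.
Area = ½·x·y·sin Z ≈ 13595.
Circumradius = z/(2 sin Z) ≈ 113.66.

R ≈ 113.662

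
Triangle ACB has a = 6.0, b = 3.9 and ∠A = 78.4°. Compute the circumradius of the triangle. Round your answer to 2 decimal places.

Law of sines: sin B = b·sin A/a ≈ 0.63672.
Since a ≥ b, only the acute value applies: ∠B ≈ 39.55°.
Then ∠C = 180° − ∠A − ∠B ≈ 62.05°.
Law of sines gives c = a·sin C/sin A ≈ 5.4108.
Circumradius = a/(2 sin A) ≈ 3.0626.

R ≈ 3.06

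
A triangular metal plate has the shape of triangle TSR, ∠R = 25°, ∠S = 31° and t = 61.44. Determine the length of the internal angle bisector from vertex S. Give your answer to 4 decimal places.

The third angle is ∠T = 180° − ∠S − ∠R = 124.00°.
Law of sines: s = t·sin S/sin T ≈ 38.169.
Law of sines: r = t·sin R/sin T ≈ 31.32.
The bisector from S has length 2·r·t·cos(∠S/2)/(r+t) ≈ 39.981.

t_S ≈ 39.9811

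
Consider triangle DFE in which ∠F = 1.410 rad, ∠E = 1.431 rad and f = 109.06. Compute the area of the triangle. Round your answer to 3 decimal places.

1766.447

The third angle is ∠D = π − ∠F − ∠E = 0.301 rad.
Law of sines: d = f·sin D/sin F ≈ 32.713.
Law of sines: e = f·sin E/sin F ≈ 109.41.
Area = ½·f·d·sin E ≈ 1766.4.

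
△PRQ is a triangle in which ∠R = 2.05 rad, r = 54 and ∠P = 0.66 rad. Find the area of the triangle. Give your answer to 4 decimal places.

The third angle is ∠Q = π − ∠P − ∠R = 0.432 rad.
Law of sines: p = r·sin P/sin R ≈ 37.311.
Law of sines: q = r·sin Q/sin R ≈ 25.457.
Area = ½·r·p·sin Q ≈ 421.41.

area ≈ 421.4114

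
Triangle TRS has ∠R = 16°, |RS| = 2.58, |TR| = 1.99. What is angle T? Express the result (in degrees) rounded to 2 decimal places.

124.57

By the law of cosines, |ST|² = |TR|² + |RS|² − 2·|TR|·|RS|·cos R = 0.74588, so |ST| ≈ 0.86364.
Law of cosines again: cos T = (|ST|² + |TR|² − |RS|²)/(2·|ST|·|TR|) ≈ -0.56743, so ∠T ≈ 124.57°.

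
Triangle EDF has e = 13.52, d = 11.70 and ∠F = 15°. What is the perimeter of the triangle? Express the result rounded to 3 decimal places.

perimeter ≈ 28.974

By the law of cosines, f² = e² + d² − 2·e·d·cos F = 14.092, so f ≈ 3.754.
Semiperimeter s = (13.52+11.7+3.754)/2 = 14.487.
Perimeter = 13.52 + 11.7 + 3.754 = 28.974.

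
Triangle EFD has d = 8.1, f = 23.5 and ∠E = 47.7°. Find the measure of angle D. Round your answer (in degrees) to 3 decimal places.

By the law of cosines, e² = f² + d² − 2·f·d·cos E = 361.64, so e ≈ 19.017.
Law of cosines again: cos D = (e² + f² − d²)/(2·e·f) ≈ 0.94908, so ∠D ≈ 18.36°.

18.363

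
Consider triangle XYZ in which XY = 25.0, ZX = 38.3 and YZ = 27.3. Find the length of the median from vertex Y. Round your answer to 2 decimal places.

Median from Y: ½√(2·XY² + 2·YZ² − ZX²) ≈ 17.844.

m_Y ≈ 17.84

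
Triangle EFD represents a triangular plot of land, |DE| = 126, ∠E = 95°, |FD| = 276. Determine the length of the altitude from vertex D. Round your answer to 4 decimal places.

125.5205

Law of sines: sin F = |DE|·sin E/|FD| ≈ 0.45478.
Since |FD| ≥ |DE|, only the acute value applies: ∠F ≈ 27.05°.
Then ∠D = 180° − ∠E − ∠F ≈ 57.95°.
Law of sines gives |EF| = |FD|·sin D/sin E ≈ 234.82.
Area = ½·|FD|·|DE|·sin D ≈ 14738.
The altitude from D has length 2·area/|EF| ≈ 125.52.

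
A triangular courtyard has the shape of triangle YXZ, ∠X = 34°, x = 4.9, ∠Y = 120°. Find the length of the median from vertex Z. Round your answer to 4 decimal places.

The third angle is ∠Z = 180° − ∠Y − ∠X = 26.00°.
Law of sines: y = x·sin Y/sin X ≈ 7.5887.
Law of sines: z = x·sin Z/sin X ≈ 3.8413.
Median from Z: ½√(2·y² + 2·x² − z²) ≈ 6.0918.

m_Z ≈ 6.0918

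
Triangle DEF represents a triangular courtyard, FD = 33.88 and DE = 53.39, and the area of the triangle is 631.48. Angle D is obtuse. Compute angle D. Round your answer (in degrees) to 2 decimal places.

From area = ½·FD·DE·sin D, we get sin D = 2·area/(FD·DE) ≈ 0.69821.
Taking the obtuse solution, ∠D ≈ 135.72°.

∠D ≈ 135.72°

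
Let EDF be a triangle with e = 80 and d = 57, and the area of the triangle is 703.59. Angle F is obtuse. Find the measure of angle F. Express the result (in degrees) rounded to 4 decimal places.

From area = ½·e·d·sin F, we get sin F = 2·area/(e·d) ≈ 0.30859.
Taking the obtuse solution, ∠F ≈ 162.03°.

162.0256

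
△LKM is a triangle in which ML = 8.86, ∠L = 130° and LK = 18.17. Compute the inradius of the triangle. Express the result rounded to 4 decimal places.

2.3788

By the law of cosines, KM² = ML² + LK² − 2·ML·LK·cos L = 615.61, so KM ≈ 24.811.
Area = ½·ML·LK·sin L ≈ 61.661.
Semiperimeter s = (24.811+8.86+18.17)/2 = 25.921.
Inradius = area/s = 61.661/25.921 ≈ 2.3788.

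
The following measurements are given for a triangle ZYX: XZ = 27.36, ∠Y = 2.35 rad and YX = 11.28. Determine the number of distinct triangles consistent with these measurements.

YX·sin Y = 11.28·sin(2.35 rad) ≈ 8.025.
Since ∠Y is not acute, a triangle exists only if XZ > YX; here XZ > YX, so there is exactly one triangle.

1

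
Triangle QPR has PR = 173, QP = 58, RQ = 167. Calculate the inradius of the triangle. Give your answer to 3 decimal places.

r ≈ 24.280

Semiperimeter s = (173 + 167 + 58)/2 = 199.
Heron's formula: area = √(199·26·32·141) ≈ 4831.7.
Inradius = area/s = 4831.7/199 ≈ 24.28.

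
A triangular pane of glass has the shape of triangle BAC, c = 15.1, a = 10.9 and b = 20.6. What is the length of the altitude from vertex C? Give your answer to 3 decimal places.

Semiperimeter s = (20.6 + 10.9 + 15.1)/2 = 23.3.
Heron's formula: area = √(23.3·2.7·12.4·8.2) ≈ 79.979.
The altitude from C has length 2·area/c ≈ 10.593.

10.593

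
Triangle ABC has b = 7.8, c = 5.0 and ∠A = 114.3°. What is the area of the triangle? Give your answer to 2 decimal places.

Area = ½·b·c·sin A ≈ 17.772.

17.77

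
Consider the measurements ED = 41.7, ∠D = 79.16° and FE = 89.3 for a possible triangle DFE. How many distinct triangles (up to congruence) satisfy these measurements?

ED·sin D = 41.7·sin(79.16°) ≈ 40.96.
Since FE ≥ ED, exactly one triangle exists.

1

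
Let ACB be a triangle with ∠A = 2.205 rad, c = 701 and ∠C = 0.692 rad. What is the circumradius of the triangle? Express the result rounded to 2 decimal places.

R ≈ 549.31

The third angle is ∠B = π − ∠A − ∠C = 0.245 rad.
Law of sines: a = c·sin A/sin C ≈ 884.98.
Law of sines: b = c·sin B/sin C ≈ 266.04.
Circumradius = c/(2 sin C) ≈ 549.31.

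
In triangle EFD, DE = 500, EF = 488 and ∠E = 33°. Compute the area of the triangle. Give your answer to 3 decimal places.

Area = ½·DE·EF·sin E ≈ 66446.

66445.962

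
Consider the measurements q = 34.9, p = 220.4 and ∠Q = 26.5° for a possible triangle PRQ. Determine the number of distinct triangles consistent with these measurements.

p·sin Q = 220.4·sin(26.5°) ≈ 98.34.
Since q = 34.9 < 98.34 = p sin Q, no triangle exists.

0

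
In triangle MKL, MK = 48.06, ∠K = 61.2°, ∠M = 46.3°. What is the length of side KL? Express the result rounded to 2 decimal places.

The third angle is ∠L = 180° − ∠M − ∠K = 72.50°.
Law of sines: KL = MK·sin M/sin L ≈ 36.432.

36.43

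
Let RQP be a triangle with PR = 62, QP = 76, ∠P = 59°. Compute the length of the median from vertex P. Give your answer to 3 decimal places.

m_P ≈ 60.153

By the law of cosines, RQ² = QP² + PR² − 2·QP·PR·cos P = 4766.3, so RQ ≈ 69.038.
Median from P: ½√(2·QP² + 2·PR² − RQ²) ≈ 60.153.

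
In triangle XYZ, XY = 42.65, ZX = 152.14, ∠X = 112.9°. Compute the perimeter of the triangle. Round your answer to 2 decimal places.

perimeter ≈ 368.04

By the law of cosines, YZ² = ZX² + XY² − 2·ZX·XY·cos X = 30015, so YZ ≈ 173.25.
Semiperimeter s = (173.25+152.14+42.65)/2 = 184.02.
Perimeter = 173.25 + 152.14 + 42.65 = 368.04.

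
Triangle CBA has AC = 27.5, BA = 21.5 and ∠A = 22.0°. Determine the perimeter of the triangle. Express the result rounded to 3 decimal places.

By the law of cosines, CB² = BA² + AC² − 2·BA·AC·cos A = 122.11, so CB ≈ 11.05.
Semiperimeter s = (21.5+27.5+11.05)/2 = 30.025.
Perimeter = 21.5 + 27.5 + 11.05 = 60.05.

perimeter ≈ 60.050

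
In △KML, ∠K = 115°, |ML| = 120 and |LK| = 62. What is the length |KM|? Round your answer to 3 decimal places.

79.829

Law of sines: sin M = |LK|·sin K/|ML| ≈ 0.46826.
Since |ML| ≥ |LK|, only the acute value applies: ∠M ≈ 27.92°.
Then ∠L = 180° − ∠K − ∠M ≈ 37.08°.
Law of sines gives |KM| = |ML|·sin L/sin K ≈ 79.829.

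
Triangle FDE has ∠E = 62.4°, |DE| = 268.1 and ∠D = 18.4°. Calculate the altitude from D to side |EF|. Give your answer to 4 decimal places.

The third angle is ∠F = 180° − ∠D − ∠E = 99.20°.
Law of sines: |EF| = |DE|·sin D/sin F ≈ 85.728.
Law of sines: |FD| = |DE|·sin E/sin F ≈ 240.69.
Area = ½·|DE|·|EF|·sin E ≈ 10184.
The altitude from D has length 2·area/|EF| ≈ 237.59.

h_D ≈ 237.5912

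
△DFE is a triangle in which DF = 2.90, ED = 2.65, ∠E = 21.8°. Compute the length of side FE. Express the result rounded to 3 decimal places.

Law of sines: sin F = ED·sin E/DF ≈ 0.33935.
Since DF ≥ ED, only the acute value applies: ∠F ≈ 19.84°.
Then ∠D = 180° − ∠E − ∠F ≈ 138.36°.
Law of sines gives FE = DF·sin D/sin E ≈ 5.1884.

5.188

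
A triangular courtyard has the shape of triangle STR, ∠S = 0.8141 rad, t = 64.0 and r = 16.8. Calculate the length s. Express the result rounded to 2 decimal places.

53.87

By the law of cosines, s² = t² + r² − 2·t·r·cos S = 2901.9, so s ≈ 53.87.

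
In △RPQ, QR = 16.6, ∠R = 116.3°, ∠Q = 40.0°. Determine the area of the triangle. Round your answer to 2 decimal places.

197.53

The third angle is ∠P = 180° − ∠Q − ∠R = 23.70°.
Law of sines: PQ = QR·sin R/sin P ≈ 37.024.
Law of sines: RP = QR·sin Q/sin P ≈ 26.546.
Area = ½·QR·PQ·sin Q ≈ 197.53.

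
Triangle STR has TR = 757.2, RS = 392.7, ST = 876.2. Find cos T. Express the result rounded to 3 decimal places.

By the law of cosines, cos T = (ST² + TR² − RS²) / (2·ST·TR) ≈ 0.89445, so ∠T ≈ 26.56°.

cos T ≈ 0.894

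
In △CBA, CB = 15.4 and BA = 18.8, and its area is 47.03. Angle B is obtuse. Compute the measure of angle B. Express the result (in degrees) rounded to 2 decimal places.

From area = ½·CB·BA·sin B, we get sin B = 2·area/(CB·BA) ≈ 0.32488.
Taking the obtuse solution, ∠B ≈ 161.04°.

161.04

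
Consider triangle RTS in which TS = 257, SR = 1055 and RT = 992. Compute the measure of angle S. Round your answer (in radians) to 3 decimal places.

1.203

By the law of cosines, cos S = (TS² + SR² − RT²) / (2·TS·SR) ≈ 0.35962, so ∠S ≈ 1.203 rad.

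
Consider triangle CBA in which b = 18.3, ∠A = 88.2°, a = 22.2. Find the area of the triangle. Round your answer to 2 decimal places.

120.32

Law of sines: sin B = b·sin A/a ≈ 0.82392.
Since a ≥ b, only the acute value applies: ∠B ≈ 55.48°.
Then ∠C = 180° − ∠A − ∠B ≈ 36.32°.
Law of sines gives c = a·sin C/sin A ≈ 13.156.
Area = ½·a·b·sin C ≈ 120.32.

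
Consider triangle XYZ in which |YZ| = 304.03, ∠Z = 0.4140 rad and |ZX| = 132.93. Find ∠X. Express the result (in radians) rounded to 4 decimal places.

2.4423

By the law of cosines, |XY|² = |YZ|² + |ZX|² − 2·|YZ|·|ZX|·cos Z = 36104, so |XY| ≈ 190.01.
Law of cosines again: cos X = (|ZX|² + |XY|² − |YZ|²)/(2·|ZX|·|XY|) ≈ -0.76530, so ∠X ≈ 2.4423 rad.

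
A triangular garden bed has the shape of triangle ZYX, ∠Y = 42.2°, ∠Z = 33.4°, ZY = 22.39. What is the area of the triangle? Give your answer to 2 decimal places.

area ≈ 95.69

The third angle is ∠X = 180° − ∠Z − ∠Y = 104.40°.
Law of sines: YX = ZY·sin Z/sin X ≈ 12.725.
Law of sines: XZ = ZY·sin Y/sin X ≈ 15.528.
Area = ½·ZY·YX·sin Y ≈ 95.691.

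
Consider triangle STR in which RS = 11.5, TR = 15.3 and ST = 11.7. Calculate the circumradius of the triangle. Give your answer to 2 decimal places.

7.72

By the law of cosines, cos S = (RS² + ST² − TR²) / (2·RS·ST) ≈ 0.13025, so ∠S ≈ 82.52°.
Circumradius = TR/(2 sin S) ≈ 7.7157.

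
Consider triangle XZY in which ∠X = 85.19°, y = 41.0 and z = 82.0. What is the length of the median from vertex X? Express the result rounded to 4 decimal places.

47.3519

By the law of cosines, x² = z² + y² − 2·z·y·cos X = 7841.2, so x ≈ 88.55.
Median from X: ½√(2·z² + 2·y² − x²) ≈ 47.352.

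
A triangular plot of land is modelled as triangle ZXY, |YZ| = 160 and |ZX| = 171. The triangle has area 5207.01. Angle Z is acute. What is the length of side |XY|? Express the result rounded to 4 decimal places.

65.1145

From area = ½·|YZ|·|ZX|·sin Z, we get sin Z = 2·area/(|YZ|·|ZX|) ≈ 0.38063.
Taking the acute solution, ∠Z ≈ 22.37°.
Law of cosines then gives |XY| ≈ 65.115.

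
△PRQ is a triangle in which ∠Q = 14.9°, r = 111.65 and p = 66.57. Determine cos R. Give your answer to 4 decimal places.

By the law of cosines, q² = p² + r² − 2·p·r·cos Q = 2532, so q ≈ 50.319.
Law of cosines again: cos R = (q² + p² − r²)/(2·q·p) ≈ -0.82127, so ∠R ≈ 145.21°.

cos R ≈ -0.8213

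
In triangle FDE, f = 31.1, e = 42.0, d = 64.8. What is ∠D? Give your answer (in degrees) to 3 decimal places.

∠D ≈ 124.185°

By the law of cosines, cos D = (e² + f² − d²) / (2·e·f) ≈ -0.56187, so ∠D ≈ 124.19°.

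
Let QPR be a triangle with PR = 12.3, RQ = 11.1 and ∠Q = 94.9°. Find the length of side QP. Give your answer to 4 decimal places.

4.4351

Law of sines: sin P = RQ·sin Q/PR ≈ 0.89914.
Since PR ≥ RQ, only the acute value applies: ∠P ≈ 64.05°.
Then ∠R = 180° − ∠Q − ∠P ≈ 21.05°.
Law of sines gives QP = PR·sin R/sin Q ≈ 4.4351.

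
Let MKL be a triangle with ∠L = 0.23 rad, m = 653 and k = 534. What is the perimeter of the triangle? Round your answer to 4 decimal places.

perimeter ≈ 1367.3501

By the law of cosines, l² = m² + k² − 2·m·k·cos L = 32526, so l ≈ 180.35.
Semiperimeter s = (653+534+180.35)/2 = 683.68.
Perimeter = 653 + 534 + 180.35 = 1367.4.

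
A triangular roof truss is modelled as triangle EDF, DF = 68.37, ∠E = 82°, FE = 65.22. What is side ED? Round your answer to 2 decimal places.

31.51

Law of sines: sin D = FE·sin E/DF ≈ 0.94464.
Since DF ≥ FE, only the acute value applies: ∠D ≈ 70.85°.
Then ∠F = 180° − ∠E − ∠D ≈ 27.15°.
Law of sines gives ED = DF·sin F/sin E ≈ 31.509.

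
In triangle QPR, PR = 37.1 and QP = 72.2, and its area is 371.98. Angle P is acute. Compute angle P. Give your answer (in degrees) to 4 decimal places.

∠P ≈ 16.1254°

From area = ½·QP·PR·sin P, we get sin P = 2·area/(QP·PR) ≈ 0.27774.
Taking the acute solution, ∠P ≈ 16.13°.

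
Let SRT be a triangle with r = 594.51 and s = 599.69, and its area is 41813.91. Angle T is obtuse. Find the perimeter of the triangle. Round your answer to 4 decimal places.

2380.0414

From area = ½·s·r·sin T, we get sin T = 2·area/(s·r) ≈ 0.23457.
Taking the obtuse solution, ∠T ≈ 166.43°.
Law of cosines then gives t ≈ 1185.8.
Perimeter = 599.69 + 594.51 + 1185.8 = 2380.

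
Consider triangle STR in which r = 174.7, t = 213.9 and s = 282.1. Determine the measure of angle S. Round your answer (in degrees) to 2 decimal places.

By the law of cosines, cos S = (t² + r² − s²) / (2·t·r) ≈ -0.04425, so ∠S ≈ 92.54°.

∠S ≈ 92.54°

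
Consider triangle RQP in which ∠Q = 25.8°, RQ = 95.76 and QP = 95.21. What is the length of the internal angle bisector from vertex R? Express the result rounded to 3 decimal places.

46.375

By the law of cosines, PR² = RQ² + QP² − 2·RQ·QP·cos Q = 1818, so PR ≈ 42.637.
Law of cosines again: cos R = (PR² + RQ² − QP²)/(2·PR·RQ) ≈ 0.23549, so ∠R ≈ 76.38°.
The bisector from R has length 2·PR·RQ·cos(∠R/2)/(PR+RQ) ≈ 46.375.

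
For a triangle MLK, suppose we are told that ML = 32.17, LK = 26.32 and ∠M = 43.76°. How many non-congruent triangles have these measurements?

2

ML·sin M = 32.17·sin(43.76°) ≈ 22.25.
Since ML sin M < LK < ML (22.25 < 26.32 < 32.17), two triangles exist.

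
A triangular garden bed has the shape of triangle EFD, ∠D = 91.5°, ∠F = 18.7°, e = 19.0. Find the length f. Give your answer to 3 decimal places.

The third angle is ∠E = 180° − ∠F − ∠D = 69.80°.
Law of sines: f = e·sin F/sin E ≈ 6.4909.

6.491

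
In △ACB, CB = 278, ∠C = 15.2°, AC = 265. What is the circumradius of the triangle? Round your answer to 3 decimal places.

By the law of cosines, BA² = AC² + CB² − 2·AC·CB·cos C = 5323.5, so BA ≈ 72.962.
Area = ½·AC·CB·sin C ≈ 9657.7.
Circumradius = BA/(2 sin C) ≈ 139.14.

139.140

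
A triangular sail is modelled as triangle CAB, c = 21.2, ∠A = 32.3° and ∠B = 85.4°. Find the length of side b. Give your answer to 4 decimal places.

The third angle is ∠C = 180° − ∠A − ∠B = 62.30°.
Law of sines: b = c·sin B/sin C ≈ 23.867.

23.8670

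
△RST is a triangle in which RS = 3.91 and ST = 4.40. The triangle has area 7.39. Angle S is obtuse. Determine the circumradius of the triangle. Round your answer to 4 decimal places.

4.2073

From area = ½·RS·ST·sin S, we get sin S = 2·area/(RS·ST) ≈ 0.85910.
Taking the obtuse solution, ∠S ≈ 120.78°.
Law of cosines then gives TR ≈ 7.229.
Circumradius = TR/(2 sin S) ≈ 4.2073.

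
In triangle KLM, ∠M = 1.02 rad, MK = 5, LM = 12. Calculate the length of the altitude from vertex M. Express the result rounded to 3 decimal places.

4.961

By the law of cosines, KL² = LM² + MK² − 2·LM·MK·cos M = 106.2, so KL ≈ 10.305.
Area = ½·LM·MK·sin M ≈ 25.563.
The altitude from M has length 2·area/KL ≈ 4.9613.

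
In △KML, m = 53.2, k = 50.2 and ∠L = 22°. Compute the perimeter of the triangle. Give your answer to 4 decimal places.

perimeter ≈ 123.3482

By the law of cosines, l² = k² + m² − 2·k·m·cos L = 397.93, so l ≈ 19.948.
Semiperimeter s = (50.2+53.2+19.948)/2 = 61.674.
Perimeter = 50.2 + 53.2 + 19.948 = 123.35.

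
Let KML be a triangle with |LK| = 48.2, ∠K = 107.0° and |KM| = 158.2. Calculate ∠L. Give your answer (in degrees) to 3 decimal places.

58.022

By the law of cosines, |ML|² = |LK|² + |KM|² − 2·|LK|·|KM|·cos K = 31809, so |ML| ≈ 178.35.
Law of cosines again: cos L = (|ML|² + |LK|² − |KM|²)/(2·|ML|·|LK|) ≈ 0.52959, so ∠L ≈ 58.02°.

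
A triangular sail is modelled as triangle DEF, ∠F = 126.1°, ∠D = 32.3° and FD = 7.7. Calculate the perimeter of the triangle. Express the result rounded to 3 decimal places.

The third angle is ∠E = 180° − ∠F − ∠D = 21.60°.
Law of sines: EF = FD·sin D/sin E ≈ 11.177.
Law of sines: DE = FD·sin F/sin E ≈ 16.901.
Semiperimeter s = (11.177+7.7+16.901)/2 = 17.889.
Perimeter = 11.177 + 7.7 + 16.901 = 35.778.

35.778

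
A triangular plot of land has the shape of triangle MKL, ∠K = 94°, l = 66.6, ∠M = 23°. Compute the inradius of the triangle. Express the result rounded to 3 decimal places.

11.389

The third angle is ∠L = 180° − ∠M − ∠K = 63.00°.
Law of sines: m = l·sin M/sin L ≈ 29.206.
Law of sines: k = l·sin K/sin L ≈ 74.565.
Area = ½·l·m·sin K ≈ 970.19.
Semiperimeter s = (29.206+74.565+66.6)/2 = 85.185.
Inradius = area/s = 970.19/85.185 ≈ 11.389.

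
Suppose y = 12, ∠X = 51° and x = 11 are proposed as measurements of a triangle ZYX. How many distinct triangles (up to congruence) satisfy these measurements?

y·sin X = 12·sin(51°) ≈ 9.326.
Since y sin X < x < y (9.326 < 11 < 12), two triangles exist.

2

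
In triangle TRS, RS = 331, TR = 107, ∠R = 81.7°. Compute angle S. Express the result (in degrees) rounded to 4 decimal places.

By the law of cosines, ST² = TR² + RS² − 2·TR·RS·cos R = 1.1078e+05, so ST ≈ 332.84.
Law of cosines again: cos S = (RS² + ST² − TR²)/(2·RS·ST) ≈ 0.94806, so ∠S ≈ 18.55°.

18.5484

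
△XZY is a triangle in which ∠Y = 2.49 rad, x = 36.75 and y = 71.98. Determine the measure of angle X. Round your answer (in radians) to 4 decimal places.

Law of sines: sin X = x·sin Y/y ≈ 0.30963.
Since y ≥ x, only the acute value applies: ∠X ≈ 0.315 rad.
Then ∠Z = π − ∠Y − ∠X ≈ 0.337 rad.

∠X ≈ 0.3148 rad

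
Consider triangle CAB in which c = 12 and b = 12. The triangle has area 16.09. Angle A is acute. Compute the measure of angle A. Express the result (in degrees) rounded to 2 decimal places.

12.91

From area = ½·b·c·sin A, we get sin A = 2·area/(b·c) ≈ 0.22347.
Taking the acute solution, ∠A ≈ 12.91°.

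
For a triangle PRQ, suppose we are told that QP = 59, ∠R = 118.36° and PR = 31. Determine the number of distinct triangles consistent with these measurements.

PR·sin R = 31·sin(118.36°) ≈ 27.28.
Since ∠R is not acute, a triangle exists only if QP > PR; here QP > PR, so there is exactly one triangle.

1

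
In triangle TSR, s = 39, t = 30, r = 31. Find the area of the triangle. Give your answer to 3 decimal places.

Semiperimeter p = (30 + 39 + 31)/2 = 50.
Heron's formula: area = √(50·20·11·19) ≈ 457.17.

457.165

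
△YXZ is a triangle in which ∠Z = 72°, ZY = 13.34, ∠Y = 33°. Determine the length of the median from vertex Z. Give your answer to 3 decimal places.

The third angle is ∠X = 180° − ∠Z − ∠Y = 75.00°.
Law of sines: XZ = ZY·sin Y/sin X ≈ 7.5218.
Law of sines: YX = ZY·sin Z/sin X ≈ 13.135.
Median from Z: ½√(2·XZ² + 2·ZY² − YX²) ≈ 8.6103.

m_Z ≈ 8.610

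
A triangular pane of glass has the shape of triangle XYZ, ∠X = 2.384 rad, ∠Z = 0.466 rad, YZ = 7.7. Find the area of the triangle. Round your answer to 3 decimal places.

5.572

The third angle is ∠Y = π − ∠Z − ∠X = 0.292 rad.
Law of sines: ZX = YZ·sin Y/sin X ≈ 3.2213.
Law of sines: XY = YZ·sin Z/sin X ≈ 5.0347.
Area = ½·YZ·ZX·sin Z ≈ 5.5724.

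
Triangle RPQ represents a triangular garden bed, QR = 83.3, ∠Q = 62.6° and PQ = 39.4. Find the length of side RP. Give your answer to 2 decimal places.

By the law of cosines, RP² = PQ² + QR² − 2·PQ·QR·cos Q = 5470.5, so RP ≈ 73.963.

73.96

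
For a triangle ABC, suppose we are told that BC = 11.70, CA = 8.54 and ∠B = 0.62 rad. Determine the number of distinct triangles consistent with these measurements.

2

BC·sin B = 11.70·sin(0.62 rad) ≈ 6.798.
Since BC sin B < CA < BC (6.798 < 8.54 < 11.70), two triangles exist.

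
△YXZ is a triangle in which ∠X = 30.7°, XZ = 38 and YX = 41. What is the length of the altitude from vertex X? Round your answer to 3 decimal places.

h_X ≈ 37.677

By the law of cosines, ZY² = YX² + XZ² − 2·YX·XZ·cos X = 445.7, so ZY ≈ 21.112.
Area = ½·YX·XZ·sin X ≈ 397.71.
The altitude from X has length 2·area/ZY ≈ 37.677.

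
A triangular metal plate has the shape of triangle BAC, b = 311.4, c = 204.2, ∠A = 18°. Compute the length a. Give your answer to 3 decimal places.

By the law of cosines, a² = c² + b² − 2·c·b·cos A = 17716, so a ≈ 133.1.

133.102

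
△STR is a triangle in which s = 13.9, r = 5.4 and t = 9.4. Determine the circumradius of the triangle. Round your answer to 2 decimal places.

10.43

By the law of cosines, cos S = (t² + r² − s²) / (2·t·r) ≈ -0.74557, so ∠S ≈ 138.21°.
Circumradius = s/(2 sin S) ≈ 10.429.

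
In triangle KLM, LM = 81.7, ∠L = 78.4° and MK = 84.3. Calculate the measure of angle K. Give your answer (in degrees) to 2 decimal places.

Law of sines: sin K = LM·sin L/MK ≈ 0.94936.
Since MK ≥ LM, only the acute value applies: ∠K ≈ 71.69°.
Then ∠M = 180° − ∠L − ∠K ≈ 29.91°.

71.69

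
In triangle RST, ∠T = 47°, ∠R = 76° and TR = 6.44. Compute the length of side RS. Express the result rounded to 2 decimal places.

The third angle is ∠S = 180° − ∠T − ∠R = 57.00°.
Law of sines: RS = TR·sin T/sin S ≈ 5.6159.

5.62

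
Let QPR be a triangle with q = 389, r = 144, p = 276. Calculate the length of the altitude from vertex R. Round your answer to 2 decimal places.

Semiperimeter s = (389 + 276 + 144)/2 = 404.5.
Heron's formula: area = √(404.5·15.5·128.5·260.5) ≈ 14487.
The altitude from R has length 2·area/r ≈ 201.21.

h_R ≈ 201.21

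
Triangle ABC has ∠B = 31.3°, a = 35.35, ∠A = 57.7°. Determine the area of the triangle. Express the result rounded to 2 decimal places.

The third angle is ∠C = 180° − ∠A − ∠B = 91.00°.
Law of sines: b = a·sin B/sin A ≈ 21.727.
Law of sines: c = a·sin C/sin A ≈ 41.815.
Area = ½·a·b·sin C ≈ 383.97.

383.97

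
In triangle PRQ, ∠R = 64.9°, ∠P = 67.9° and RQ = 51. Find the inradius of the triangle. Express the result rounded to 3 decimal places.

13.207

The third angle is ∠Q = 180° − ∠P − ∠R = 47.20°.
Law of sines: QP = RQ·sin R/sin P ≈ 49.846.
Law of sines: PR = RQ·sin Q/sin P ≈ 40.388.
Area = ½·RQ·QP·sin Q ≈ 932.63.
Semiperimeter s = (51+49.846+40.388)/2 = 70.617.
Inradius = area/s = 932.63/70.617 ≈ 13.207.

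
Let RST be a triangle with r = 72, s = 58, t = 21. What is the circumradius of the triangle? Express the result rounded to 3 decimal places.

By the law of cosines, cos R = (s² + t² − r²) / (2·s·t) ≈ -0.56609, so ∠R ≈ 124.48°.
Circumradius = r/(2 sin R) ≈ 43.671.

43.671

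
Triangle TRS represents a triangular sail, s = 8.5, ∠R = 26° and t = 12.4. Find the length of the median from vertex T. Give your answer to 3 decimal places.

m_T ≈ 3.995

By the law of cosines, r² = s² + t² − 2·s·t·cos R = 36.544, so r ≈ 6.0452.
Median from T: ½√(2·r² + 2·s² − t²) ≈ 3.9946.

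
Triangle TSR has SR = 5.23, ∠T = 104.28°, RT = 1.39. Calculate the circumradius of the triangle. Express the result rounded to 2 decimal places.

Law of sines: sin S = RT·sin T/SR ≈ 0.25756.
Since SR ≥ RT, only the acute value applies: ∠S ≈ 14.93°.
Then ∠R = 180° − ∠T − ∠S ≈ 60.79°.
Law of sines gives TS = SR·sin R/sin T ≈ 4.7107.
Circumradius = SR/(2 sin T) ≈ 2.6984.

2.70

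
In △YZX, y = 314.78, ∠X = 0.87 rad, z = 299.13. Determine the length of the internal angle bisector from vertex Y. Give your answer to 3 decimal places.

t_Y ≈ 229.912

By the law of cosines, x² = y² + z² − 2·y·z·cos X = 67131, so x ≈ 259.1.
Law of cosines again: cos Y = (z² + x² − y²)/(2·z·x) ≈ 0.37110, so ∠Y ≈ 1.191 rad.
The bisector from Y has length 2·z·x·cos(∠Y/2)/(z+x) ≈ 229.91.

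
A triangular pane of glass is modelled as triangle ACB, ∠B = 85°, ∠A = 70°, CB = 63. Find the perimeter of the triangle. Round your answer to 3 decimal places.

perimeter ≈ 158.122

The third angle is ∠C = 180° − ∠B − ∠A = 25.00°.
Law of sines: BA = CB·sin C/sin A ≈ 28.334.
Law of sines: AC = CB·sin B/sin A ≈ 66.788.
Semiperimeter s = (63+28.334+66.788)/2 = 79.061.
Perimeter = 63 + 28.334 + 66.788 = 158.12.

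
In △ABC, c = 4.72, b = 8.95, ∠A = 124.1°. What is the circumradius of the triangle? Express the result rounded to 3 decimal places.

By the law of cosines, a² = b² + c² − 2·b·c·cos A = 149.75, so a ≈ 12.237.
Area = ½·b·c·sin A ≈ 17.49.
Circumradius = a/(2 sin A) ≈ 7.3891.

R ≈ 7.389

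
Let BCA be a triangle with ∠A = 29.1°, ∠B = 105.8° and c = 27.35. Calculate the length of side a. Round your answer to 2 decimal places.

The third angle is ∠C = 180° − ∠A − ∠B = 45.10°.
Law of sines: a = c·sin A/sin C ≈ 18.778.

18.78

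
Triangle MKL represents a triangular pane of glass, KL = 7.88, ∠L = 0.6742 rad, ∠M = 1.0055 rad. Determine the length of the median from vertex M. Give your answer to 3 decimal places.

The third angle is ∠K = π − ∠L − ∠M = 1.4619 rad.
Law of sines: LM = KL·sin K/sin M ≈ 9.2765.
Law of sines: MK = KL·sin L/sin M ≈ 5.8255.
Median from M: ½√(2·LM² + 2·MK² − KL²) ≈ 6.6687.

m_M ≈ 6.669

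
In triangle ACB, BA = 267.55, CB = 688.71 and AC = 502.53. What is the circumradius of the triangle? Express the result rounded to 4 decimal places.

By the law of cosines, cos A = (BA² + AC² − CB²) / (2·BA·AC) ≈ -0.55857, so ∠A ≈ 123.96°.
Circumradius = CB/(2 sin A) ≈ 415.16.

R ≈ 415.1575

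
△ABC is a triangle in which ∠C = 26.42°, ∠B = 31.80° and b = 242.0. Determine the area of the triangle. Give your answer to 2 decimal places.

area ≈ 21018.11

The third angle is ∠A = 180° − ∠B − ∠C = 121.78°.
Law of sines: a = b·sin A/sin B ≈ 390.39.
Law of sines: c = b·sin C/sin B ≈ 204.34.
Area = ½·b·a·sin C ≈ 21018.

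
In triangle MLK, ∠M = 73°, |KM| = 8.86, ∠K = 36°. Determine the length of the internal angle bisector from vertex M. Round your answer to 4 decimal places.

5.4605

The third angle is ∠L = 180° − ∠K − ∠M = 71.00°.
Law of sines: |LK| = |KM|·sin M/sin L ≈ 8.9611.
Law of sines: |ML| = |KM|·sin K/sin L ≈ 5.5079.
The bisector from M has length 2·|KM|·|ML|·cos(∠M/2)/(|KM|+|ML|) ≈ 5.4605.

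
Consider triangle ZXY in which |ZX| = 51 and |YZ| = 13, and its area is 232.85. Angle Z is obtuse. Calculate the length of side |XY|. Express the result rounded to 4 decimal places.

60.9410

From area = ½·|YZ|·|ZX|·sin Z, we get sin Z = 2·area/(|YZ|·|ZX|) ≈ 0.70241.
Taking the obtuse solution, ∠Z ≈ 135.38°.
Law of cosines then gives |XY| ≈ 60.941.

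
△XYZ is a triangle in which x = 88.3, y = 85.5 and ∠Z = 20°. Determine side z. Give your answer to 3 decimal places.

30.306

By the law of cosines, z² = x² + y² − 2·x·y·cos Z = 918.44, so z ≈ 30.306.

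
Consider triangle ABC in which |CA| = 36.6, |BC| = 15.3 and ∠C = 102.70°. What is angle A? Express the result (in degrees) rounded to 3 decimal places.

By the law of cosines, |AB|² = |BC|² + |CA|² − 2·|BC|·|CA|·cos C = 1819.9, so |AB| ≈ 42.66.
Law of cosines again: cos A = (|CA|² + |AB|² − |BC|²)/(2·|CA|·|AB|) ≈ 0.93680, so ∠A ≈ 20.48°.

20.480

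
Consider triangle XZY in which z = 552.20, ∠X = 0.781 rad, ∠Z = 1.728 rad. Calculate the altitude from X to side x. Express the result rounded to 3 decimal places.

h_X ≈ 326.481

The third angle is ∠Y = π − ∠X − ∠Z = 0.633 rad.
Law of sines: x = z·sin X/sin Z ≈ 393.6.
Law of sines: y = z·sin Y/sin Z ≈ 330.56.
Area = ½·z·x·sin Y ≈ 64251.
The altitude from X has length 2·area/x ≈ 326.48.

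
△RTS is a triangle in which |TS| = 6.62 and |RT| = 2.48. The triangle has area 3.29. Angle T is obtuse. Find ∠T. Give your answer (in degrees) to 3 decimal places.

From area = ½·|RT|·|TS|·sin T, we get sin T = 2·area/(|RT|·|TS|) ≈ 0.40079.
Taking the obtuse solution, ∠T ≈ 156.37°.

∠T ≈ 156.372°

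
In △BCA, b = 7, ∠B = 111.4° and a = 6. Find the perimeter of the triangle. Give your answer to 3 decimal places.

Law of sines: sin A = a·sin B/b ≈ 0.79805.
Since b ≥ a, only the acute value applies: ∠A ≈ 52.94°.
Then ∠C = 180° − ∠B − ∠A ≈ 15.66°.
Law of sines gives c = b·sin C/sin B ≈ 2.0289.
Semiperimeter s = (7+2.0289+6)/2 = 7.5144.
Perimeter = 7 + 2.0289 + 6 = 15.029.

15.029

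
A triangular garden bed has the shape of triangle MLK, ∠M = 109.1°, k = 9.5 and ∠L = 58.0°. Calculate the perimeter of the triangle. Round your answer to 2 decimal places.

perimeter ≈ 85.80

The third angle is ∠K = 180° − ∠M − ∠L = 12.90°.
Law of sines: m = k·sin M/sin K ≈ 40.211.
Law of sines: l = k·sin L/sin K ≈ 36.087.
Semiperimeter s = (40.211+36.087+9.5)/2 = 42.899.
Perimeter = 40.211 + 36.087 + 9.5 = 85.798.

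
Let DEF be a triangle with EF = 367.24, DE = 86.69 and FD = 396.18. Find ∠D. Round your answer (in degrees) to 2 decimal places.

By the law of cosines, cos D = (FD² + DE² − EF²) / (2·FD·DE) ≈ 0.43105, so ∠D ≈ 64.47°.

64.47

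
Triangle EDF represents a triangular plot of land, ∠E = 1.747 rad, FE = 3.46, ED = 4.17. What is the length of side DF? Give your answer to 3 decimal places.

By the law of cosines, DF² = FE² + ED² − 2·FE·ED·cos E = 34.419, so DF ≈ 5.8668.

5.867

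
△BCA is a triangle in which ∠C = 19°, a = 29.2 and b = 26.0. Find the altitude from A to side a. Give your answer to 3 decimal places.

h_A ≈ 8.465

By the law of cosines, c² = a² + b² − 2·a·b·cos C = 92.965, so c ≈ 9.6418.
Area = ½·a·b·sin C ≈ 123.59.
The altitude from A has length 2·area/a ≈ 8.4648.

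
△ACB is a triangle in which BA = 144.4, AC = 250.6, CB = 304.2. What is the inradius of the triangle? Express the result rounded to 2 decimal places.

51.36

Semiperimeter s = (304.2 + 144.4 + 250.6)/2 = 349.6.
Heron's formula: area = √(349.6·45.4·205.2·99) ≈ 17956.
Inradius = area/s = 17956/349.6 ≈ 51.363.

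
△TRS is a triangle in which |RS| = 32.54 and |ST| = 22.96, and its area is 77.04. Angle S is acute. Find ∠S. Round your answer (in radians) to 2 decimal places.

From area = ½·|RS|·|ST|·sin S, we get sin S = 2·area/(|RS|·|ST|) ≈ 0.20623.
Taking the acute solution, ∠S ≈ 0.208 rad.

0.21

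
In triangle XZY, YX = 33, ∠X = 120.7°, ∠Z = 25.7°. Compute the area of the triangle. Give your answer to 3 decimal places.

The third angle is ∠Y = 180° − ∠X − ∠Z = 33.60°.
Law of sines: ZY = YX·sin X/sin Z ≈ 65.432.
Law of sines: XZ = YX·sin Y/sin Z ≈ 42.111.
Area = ½·YX·ZY·sin Y ≈ 597.46.

area ≈ 597.456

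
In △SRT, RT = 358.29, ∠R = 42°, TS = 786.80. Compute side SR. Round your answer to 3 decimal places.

1015.646

Law of sines: sin S = RT·sin R/TS ≈ 0.30471.
Since TS ≥ RT, only the acute value applies: ∠S ≈ 17.74°.
Then ∠T = 180° − ∠R − ∠S ≈ 120.26°.
Law of sines gives SR = TS·sin T/sin R ≈ 1015.6.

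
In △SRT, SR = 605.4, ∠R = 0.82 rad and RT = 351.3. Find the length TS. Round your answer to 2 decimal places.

446.92

By the law of cosines, TS² = SR² + RT² − 2·SR·RT·cos R = 1.9974e+05, so TS ≈ 446.92.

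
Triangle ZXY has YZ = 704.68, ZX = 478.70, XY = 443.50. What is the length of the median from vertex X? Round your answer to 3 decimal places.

297.959

Median from X: ½√(2·ZX² + 2·XY² − YZ²) ≈ 297.96.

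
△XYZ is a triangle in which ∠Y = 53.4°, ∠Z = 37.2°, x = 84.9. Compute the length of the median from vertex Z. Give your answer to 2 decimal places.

72.58

The third angle is ∠X = 180° − ∠Y − ∠Z = 89.40°.
Law of sines: y = x·sin Y/sin X ≈ 68.163.
Law of sines: z = x·sin Z/sin X ≈ 51.333.
Median from Z: ½√(2·x² + 2·y² − z²) ≈ 72.583.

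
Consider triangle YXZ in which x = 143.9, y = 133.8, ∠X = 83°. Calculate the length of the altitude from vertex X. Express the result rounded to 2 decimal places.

h_X ≈ 66.19

Law of sines: sin Y = y·sin X/x ≈ 0.92288.
Since x ≥ y, only the acute value applies: ∠Y ≈ 67.35°.
Then ∠Z = 180° − ∠X − ∠Y ≈ 29.65°.
Law of sines gives z = x·sin Z/sin X ≈ 71.72.
Area = ½·x·y·sin Z ≈ 4762.3.
The altitude from X has length 2·area/x ≈ 66.189.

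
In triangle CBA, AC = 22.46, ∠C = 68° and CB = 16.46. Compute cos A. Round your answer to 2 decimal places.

By the law of cosines, BA² = AC² + CB² − 2·AC·CB·cos C = 498.41, so BA ≈ 22.325.
Law of cosines again: cos A = (BA² + AC² − CB²)/(2·BA·AC) ≈ 0.72985, so ∠A ≈ 43.13°.

cos A ≈ 0.73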